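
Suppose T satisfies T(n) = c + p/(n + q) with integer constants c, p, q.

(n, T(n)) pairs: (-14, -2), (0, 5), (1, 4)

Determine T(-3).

(T(n) − c)(n + q) = p for each data point; the three points give a linear system in c and q, then p follows.
Solving: c = 0, q = 4, p = 20, so T(n) = 20/(n + 4).
Then T(-3) = 0 + 20/1 = 20.

20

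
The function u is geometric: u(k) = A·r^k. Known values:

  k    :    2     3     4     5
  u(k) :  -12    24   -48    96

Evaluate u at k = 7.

384

Consecutive ratio: 24/(-12) = -2, and -48/24 = -2, so r = -2.
Then A·(-2)^2 = -12 gives A = -3, and u(k) = -3·(-2)^k.
u(7) = -3·(-2)^7 = 384.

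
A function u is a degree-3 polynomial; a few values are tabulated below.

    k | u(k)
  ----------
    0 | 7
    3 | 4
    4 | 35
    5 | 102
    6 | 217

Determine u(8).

639

Write u(k) = ak³ + bk² + ck + d; the 5 given values yield a linear system in the 4 coefficients.
Solving, u(k) = 2k³ - 6k² - k + 7.
Then u(8) = 639.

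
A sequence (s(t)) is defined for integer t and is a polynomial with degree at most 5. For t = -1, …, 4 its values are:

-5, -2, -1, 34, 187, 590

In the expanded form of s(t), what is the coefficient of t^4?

First differences: 3, 1, 35, 153, 403. Second differences: -2, 34, 118, 250. Third differences: 36, 84, 132. Fourth differences: 48, 48.
Level-4 differences are constant, so s has degree 4.
Fitting a degree-4 polynomial gives s(t) = 2t^4 + 2t³ - 3t² - 2.
The coefficient of t^4 is 2.

2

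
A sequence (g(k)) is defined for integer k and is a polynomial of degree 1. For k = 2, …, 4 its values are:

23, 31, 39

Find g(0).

Write g(k) = ak + b; the 3 given values yield a linear system in the 2 coefficients.
Solving, g(k) = 8k + 7.
Then g(0) = 7.

7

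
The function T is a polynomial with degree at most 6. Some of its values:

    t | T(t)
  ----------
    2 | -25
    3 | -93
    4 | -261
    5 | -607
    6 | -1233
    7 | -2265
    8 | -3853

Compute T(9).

Write T(t) = at^6 + bt^5 + ct^4 + dt³ + et² + pt + q; the 7 given values yield a linear system in the 7 coefficients.
Solving, the top 2 coefficients vanish, and T(t) = -t^4 + t³ - 4t² - 2t + 3.
Then T(9) = -6171.

-6171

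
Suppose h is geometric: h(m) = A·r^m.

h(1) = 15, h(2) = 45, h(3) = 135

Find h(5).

Consecutive ratio: 45/15 = 3, and 135/45 = 3, so r = 3.
Then A·3^1 = 15 gives A = 5, and h(m) = 5·3^m.
h(5) = 5·3^5 = 1215.

1215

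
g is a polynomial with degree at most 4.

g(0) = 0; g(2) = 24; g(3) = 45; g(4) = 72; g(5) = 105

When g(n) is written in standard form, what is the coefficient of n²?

3

Write g(n) = an^4 + bn³ + cn² + dn + e; the 5 given values yield a linear system in the 5 coefficients.
Solving, the top 2 coefficients vanish, and g(n) = 3n² + 6n.
The coefficient of n² is 3.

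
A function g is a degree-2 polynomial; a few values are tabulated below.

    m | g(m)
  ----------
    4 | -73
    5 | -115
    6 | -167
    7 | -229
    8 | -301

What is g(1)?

Write g(m) = am² + bm + c; the 5 given values yield a linear system in the 3 coefficients.
Solving, g(m) = -5m² + 3m - 5.
Then g(1) = -7.

-7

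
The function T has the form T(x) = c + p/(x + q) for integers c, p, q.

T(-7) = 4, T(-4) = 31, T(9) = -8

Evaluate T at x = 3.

(T(x) − c)(x + q) = p for each data point; the three points give a linear system in c and q, then p follows.
Solving: c = -5, q = 3, p = -36, so T(x) = -5 − 36/(x + 3).
Then T(3) = -5 − 36/6 = -11.

-11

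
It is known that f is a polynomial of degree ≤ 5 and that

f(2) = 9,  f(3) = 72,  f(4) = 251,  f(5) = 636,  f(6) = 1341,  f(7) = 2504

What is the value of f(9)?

6876

Write f(k) = ak^5 + bk^4 + ck³ + dk² + ek + p; the 6 given values yield a linear system in the 6 coefficients.
Solving, the leading coefficient vanishes, and f(k) = k^4 + k³ - 6k² + 9k - 9.
Then f(9) = 6876.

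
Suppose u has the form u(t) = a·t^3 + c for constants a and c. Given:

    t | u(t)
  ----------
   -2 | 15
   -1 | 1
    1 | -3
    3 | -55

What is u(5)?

From u(-2) = 15 and u(-1) = 1: -8a + c = 15 and -1a + c = 1.
Subtracting: 7a = -14, so a = -2; then c = 15 − (-2)·(-8) = -1.
So u(t) = -2t³ − 1, and u(5) = -251.

-251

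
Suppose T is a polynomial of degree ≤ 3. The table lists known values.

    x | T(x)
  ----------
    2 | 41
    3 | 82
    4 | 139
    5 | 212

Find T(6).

First differences: 41, 57, 73. Second differences: 16, 16.
Level-2 differences are constant, so T has degree 2.
Extending the table by one column gives the next first difference 89, so T(6) = 212 + 89 = 301.

301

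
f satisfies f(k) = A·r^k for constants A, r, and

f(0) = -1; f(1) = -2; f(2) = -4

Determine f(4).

-16

Consecutive ratio: -2/(-1) = 2, and -4/(-2) = 2, so r = 2.
Then A·2^0 = -1 gives A = -1, and f(k) = -1·2^k.
f(4) = -1·2^4 = -16.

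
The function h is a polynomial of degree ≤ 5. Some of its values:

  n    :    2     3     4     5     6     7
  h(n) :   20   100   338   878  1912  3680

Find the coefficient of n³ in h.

-4

First differences: 80, 238, 540, 1034, 1768. Second differences: 158, 302, 494, 734. Third differences: 144, 192, 240. Fourth differences: 48, 48.
Level-4 differences are constant, so h has degree 4.
Fitting a degree-4 polynomial gives h(n) = 2n^4 - 4n³ + 5n² + n - 2.
The coefficient of n³ is -4.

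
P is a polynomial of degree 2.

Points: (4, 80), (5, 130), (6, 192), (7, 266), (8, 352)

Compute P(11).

Write P(m) = am² + bm + c; the 5 given values yield a linear system in the 3 coefficients.
Solving, P(m) = 6m² - 4m.
Then P(11) = 682.

682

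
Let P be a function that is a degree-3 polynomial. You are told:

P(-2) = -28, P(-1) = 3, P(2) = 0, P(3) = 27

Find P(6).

Write P(t) = at³ + bt² + ct + d; the 4 given values yield a linear system in the 4 coefficients.
Solving, P(t) = 3t³ - 5t² - 5t + 6.
Then P(6) = 444.

444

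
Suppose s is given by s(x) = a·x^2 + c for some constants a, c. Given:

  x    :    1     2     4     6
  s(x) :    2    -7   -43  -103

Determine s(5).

-70

From s(1) = 2 and s(2) = -7: 1a + c = 2 and 4a + c = -7.
Subtracting: 3a = -9, so a = -3; then c = 2 − (-3)·1 = 5.
So s(x) = -3x² + 5, and s(5) = -70.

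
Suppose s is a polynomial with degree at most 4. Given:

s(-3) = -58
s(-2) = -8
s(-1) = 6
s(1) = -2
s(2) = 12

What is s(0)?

Write s(n) = an^4 + bn³ + cn² + dn + e; the 5 given values yield a linear system in the 5 coefficients.
Solving, the leading coefficient vanishes, and s(n) = 3n³ - 7n + 2.
The constant term is s(0) = 2.

2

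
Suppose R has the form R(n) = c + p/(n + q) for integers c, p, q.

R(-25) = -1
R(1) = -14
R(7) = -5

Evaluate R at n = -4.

(R(n) − c)(n + q) = p for each data point; the three points give a linear system in c and q, then p follows.
Solving: c = -2, q = 1, p = -24, so R(n) = -2 − 24/(n + 1).
Then R(-4) = -2 − 24/(-3) = 6.

6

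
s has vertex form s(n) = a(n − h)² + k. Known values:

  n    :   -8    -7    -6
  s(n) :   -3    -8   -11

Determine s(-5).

-12

First differences -5, -3; second difference 2 = 2a, so a = 1.
Expanding, the n-coefficient is −2ah = -2h; matching it to the data gives h = -5, and then k = -12.
So s(n) = 1(n + 5)² − 12.
s(-5) = 1·0² − 12 = -12.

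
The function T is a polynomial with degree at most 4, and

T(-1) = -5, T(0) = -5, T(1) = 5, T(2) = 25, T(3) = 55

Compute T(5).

145

Write T(k) = ak^4 + bk³ + ck² + dk + e; the 5 given values yield a linear system in the 5 coefficients.
Solving, the top 2 coefficients vanish, and T(k) = 5k² + 5k - 5.
Then T(5) = 145.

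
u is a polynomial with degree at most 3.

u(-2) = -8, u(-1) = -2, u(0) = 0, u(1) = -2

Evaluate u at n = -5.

-50

First differences: 6, 2, -2. Second differences: -4, -4.
Level-2 differences are constant, so u has degree 2.
Fitting a degree-2 polynomial gives u(n) = -2n².
Then u(-5) = -50.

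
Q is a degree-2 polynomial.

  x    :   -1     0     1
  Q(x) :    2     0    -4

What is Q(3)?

-18

Write Q(x) = ax² + bx + c; the 3 given values yield a linear system in the 3 coefficients.
Solving, Q(x) = -x² - 3x.
Then Q(3) = -18.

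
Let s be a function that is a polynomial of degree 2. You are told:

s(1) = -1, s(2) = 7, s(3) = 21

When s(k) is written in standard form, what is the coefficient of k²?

3

Write s(k) = ak² + bk + c; the 3 given values yield a linear system in the 3 coefficients.
Solving, s(k) = 3k² - k - 3.
The coefficient of k² is 3.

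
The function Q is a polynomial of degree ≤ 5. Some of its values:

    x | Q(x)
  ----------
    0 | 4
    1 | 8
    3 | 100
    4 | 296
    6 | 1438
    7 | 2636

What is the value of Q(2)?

Write Q(x) = ax^5 + bx^4 + cx³ + dx² + ex + p; the 6 given values yield a linear system in the 6 coefficients.
Solving, the leading coefficient vanishes, and Q(x) = x^4 + x³ - 3x² + 5x + 4.
Then Q(2) = 26.

26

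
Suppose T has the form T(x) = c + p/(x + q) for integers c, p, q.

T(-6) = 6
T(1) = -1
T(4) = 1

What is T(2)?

(T(x) − c)(x + q) = p for each data point; the three points give a linear system in c and q, then p follows.
Solving: c = 3, q = 2, p = -12, so T(x) = 3 − 12/(x + 2).
Then T(2) = 3 − 12/4 = 0.

0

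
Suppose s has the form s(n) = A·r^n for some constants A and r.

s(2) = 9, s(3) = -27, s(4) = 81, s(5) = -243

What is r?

Consecutive ratio: -27/9 = -3, and 81/(-27) = -3, so r = -3.
Then A·(-3)^2 = 9 gives A = 1, and s(n) = 1·(-3)^n.

-3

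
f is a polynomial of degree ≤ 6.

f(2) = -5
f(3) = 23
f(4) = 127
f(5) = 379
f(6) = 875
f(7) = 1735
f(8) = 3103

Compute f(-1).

First differences: 28, 104, 252, 496, 860, 1368. Second differences: 76, 148, 244, 364, 508. Third differences: 72, 96, 120, 144. Fourth differences: 24, 24, 24.
Level-4 differences are constant, so f has degree 4.
Fitting a degree-4 polynomial gives f(x) = x^4 - 2x³ + x² - 4x - 1.
Then f(-1) = 7.

7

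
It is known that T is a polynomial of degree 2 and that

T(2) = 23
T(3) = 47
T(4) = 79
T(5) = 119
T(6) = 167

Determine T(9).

First differences: 24, 32, 40, 48. Second differences: 8, 8, 8.
Level-2 differences are constant, so T has degree 2.
Fitting a degree-2 polynomial gives T(n) = 4n² + 4n - 1.
Then T(9) = 359.

359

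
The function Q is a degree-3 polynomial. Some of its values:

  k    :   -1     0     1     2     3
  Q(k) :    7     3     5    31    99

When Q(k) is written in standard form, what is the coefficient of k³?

3

Write Q(k) = ak³ + bk² + ck + d; the 5 given values yield a linear system in the 4 coefficients.
Solving, Q(k) = 3k³ + 3k² - 4k + 3.
The coefficient of k³ is 3.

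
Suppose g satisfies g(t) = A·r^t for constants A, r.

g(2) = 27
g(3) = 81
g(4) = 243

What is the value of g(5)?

729

Consecutive ratio: 81/27 = 3, and 243/81 = 3, so r = 3.
Then A·3^2 = 27 gives A = 3, and g(t) = 3·3^t.
g(5) = 3·3^5 = 729.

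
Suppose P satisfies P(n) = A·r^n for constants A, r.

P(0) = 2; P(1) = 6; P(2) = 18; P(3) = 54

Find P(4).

Consecutive ratio: 6/2 = 3, and 18/6 = 3, so r = 3.
Then A·3^0 = 2 gives A = 2, and P(n) = 2·3^n.
P(4) = 2·3^4 = 162.

162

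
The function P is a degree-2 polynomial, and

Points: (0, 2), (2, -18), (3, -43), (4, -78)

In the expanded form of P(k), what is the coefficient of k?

Write P(k) = ak² + bk + c; the 4 given values yield a linear system in the 3 coefficients.
Solving, P(k) = -5k² + 2.
The coefficient of k is 0.

0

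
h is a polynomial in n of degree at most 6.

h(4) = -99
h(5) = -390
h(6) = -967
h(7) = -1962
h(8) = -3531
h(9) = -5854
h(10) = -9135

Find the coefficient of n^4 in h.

-1

Write h(n) = an^6 + bn^5 + cn^4 + dn³ + en² + pn + q; the 7 given values yield a linear system in the 7 coefficients.
Solving, the top 2 coefficients vanish, and h(n) = -n^4 + 8n² + 6n + 5.
The coefficient of n^4 is -1.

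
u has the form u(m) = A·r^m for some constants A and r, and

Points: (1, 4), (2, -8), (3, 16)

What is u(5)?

Consecutive ratio: -8/4 = -2, and 16/(-8) = -2, so r = -2.
Then A·(-2)^1 = 4 gives A = -2, and u(m) = -2·(-2)^m.
u(5) = -2·(-2)^5 = 64.

64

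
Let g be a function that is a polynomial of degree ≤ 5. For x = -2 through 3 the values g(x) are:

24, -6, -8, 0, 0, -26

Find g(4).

Write g(x) = ax^5 + bx^4 + cx³ + dx² + ex + p; the 6 given values yield a linear system in the 6 coefficients.
Solving, the top 2 coefficients vanish, and g(x) = -3x³ + 5x² + 6x - 8.
Then g(4) = -96.

-96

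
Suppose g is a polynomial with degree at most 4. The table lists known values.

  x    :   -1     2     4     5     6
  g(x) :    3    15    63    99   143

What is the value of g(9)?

323

Write g(x) = ax^4 + bx³ + cx² + dx + e; the 5 given values yield a linear system in the 5 coefficients.
Solving, the top 2 coefficients vanish, and g(x) = 4x² - 1.
Then g(9) = 323.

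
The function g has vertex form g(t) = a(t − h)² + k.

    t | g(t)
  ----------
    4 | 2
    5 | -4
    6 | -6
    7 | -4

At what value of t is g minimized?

First differences -6, -2, 2; second difference 4 = 2a, so a = 2.
Expanding, the t-coefficient is −2ah = -4h; matching it to the data gives h = 6, and then k = -6.
So g(t) = 2(t − 6)² − 6.
Hence h = 6.

6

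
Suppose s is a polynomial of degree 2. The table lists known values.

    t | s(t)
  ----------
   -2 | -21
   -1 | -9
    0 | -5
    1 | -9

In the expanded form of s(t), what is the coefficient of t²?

-4

First differences: 12, 4, -4. Second differences: -8, -8.
Level-2 differences are constant, so s has degree 2.
Fitting a degree-2 polynomial gives s(t) = -4t² - 5.
The coefficient of t² is -4.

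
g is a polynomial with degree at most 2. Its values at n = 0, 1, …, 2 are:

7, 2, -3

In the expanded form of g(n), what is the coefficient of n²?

0

First differences: -5, -5.
Level-1 differences are constant, so g has degree 1.
Fitting a degree-1 polynomial gives g(n) = -5n + 7.
The coefficient of n² is 0.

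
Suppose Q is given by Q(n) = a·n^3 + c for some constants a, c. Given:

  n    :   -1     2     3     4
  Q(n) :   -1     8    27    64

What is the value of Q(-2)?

From Q(-1) = -1 and Q(2) = 8: -1a + c = -1 and 8a + c = 8.
Subtracting: 9a = 9, so a = 1; then c = -1 − 1·(-1) = 0.
So Q(n) = 1n³ + 0, and Q(-2) = -8.

-8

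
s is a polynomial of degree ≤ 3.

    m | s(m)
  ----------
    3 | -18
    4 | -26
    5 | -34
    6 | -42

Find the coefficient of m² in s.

0

First differences: -8, -8, -8.
Level-1 differences are constant, so s has degree 1.
Fitting a degree-1 polynomial gives s(m) = -8m + 6.
The coefficient of m² is 0.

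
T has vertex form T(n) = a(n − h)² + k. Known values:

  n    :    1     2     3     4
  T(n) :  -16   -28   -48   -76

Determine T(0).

First differences -12, -20, -28; second difference -8 = 2a, so a = -4.
Expanding, the n-coefficient is −2ah = 8h; matching it to the data gives h = 0, and then k = -12.
So T(n) = -4(n + 0)² − 12.
T(0) = -4·0² − 12 = -12.

-12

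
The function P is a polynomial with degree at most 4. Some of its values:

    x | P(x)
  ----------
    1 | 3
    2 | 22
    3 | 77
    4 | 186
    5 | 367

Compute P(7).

1017

First differences: 19, 55, 109, 181. Second differences: 36, 54, 72. Third differences: 18, 18.
Level-3 differences are constant, so P has degree 3.
Fitting a degree-3 polynomial gives P(x) = 3x³ - 2x + 2.
Then P(7) = 1017.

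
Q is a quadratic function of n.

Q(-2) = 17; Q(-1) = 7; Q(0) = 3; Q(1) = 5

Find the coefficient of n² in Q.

First differences: -10, -4, 2. Second differences: 6, 6.
Level-2 differences are constant, so Q has degree 2.
Fitting a degree-2 polynomial gives Q(n) = 3n² - n + 3.
The coefficient of n² is 3.

3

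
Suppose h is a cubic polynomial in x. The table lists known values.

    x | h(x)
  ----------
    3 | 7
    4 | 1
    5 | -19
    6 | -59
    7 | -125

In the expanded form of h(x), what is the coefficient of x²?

Write h(x) = ax³ + bx² + cx + d; the 5 given values yield a linear system in the 4 coefficients.
Solving, h(x) = -x³ + 5x² - 4x + 1.
The coefficient of x² is 5.

5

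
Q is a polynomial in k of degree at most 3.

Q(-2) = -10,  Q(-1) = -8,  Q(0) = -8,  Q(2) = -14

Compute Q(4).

Write Q(k) = ak³ + bk² + ck + d; the 4 given values yield a linear system in the 4 coefficients.
Solving, the leading coefficient vanishes, and Q(k) = -k² - k - 8.
Then Q(4) = -28.

-28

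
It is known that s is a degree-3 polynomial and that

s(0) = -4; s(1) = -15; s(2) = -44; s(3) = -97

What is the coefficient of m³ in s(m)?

Write s(m) = am³ + bm² + cm + d; the 4 given values yield a linear system in the 4 coefficients.
Solving, s(m) = -m³ - 6m² - 4m - 4.
The coefficient of m³ is -1.

-1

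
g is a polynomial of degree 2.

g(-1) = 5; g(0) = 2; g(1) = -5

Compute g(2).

-16

Write g(t) = at² + bt + c; the 3 given values yield a linear system in the 3 coefficients.
Solving, g(t) = -2t² - 5t + 2.
Then g(2) = -16.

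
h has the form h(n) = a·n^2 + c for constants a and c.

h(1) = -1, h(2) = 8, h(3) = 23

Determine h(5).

From h(1) = -1 and h(2) = 8: 1a + c = -1 and 4a + c = 8.
Subtracting: 3a = 9, so a = 3; then c = -1 − 3·1 = -4.
So h(n) = 3n² − 4, and h(5) = 71.

71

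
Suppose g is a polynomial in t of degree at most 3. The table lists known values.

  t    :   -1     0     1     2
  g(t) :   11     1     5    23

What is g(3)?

Write g(t) = at³ + bt² + ct + d; the 4 given values yield a linear system in the 4 coefficients.
Solving, the leading coefficient vanishes, and g(t) = 7t² - 3t + 1.
Then g(3) = 55.

55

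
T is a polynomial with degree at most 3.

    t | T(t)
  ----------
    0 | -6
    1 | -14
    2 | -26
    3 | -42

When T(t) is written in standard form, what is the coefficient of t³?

First differences: -8, -12, -16. Second differences: -4, -4.
Level-2 differences are constant, so T has degree 2.
Fitting a degree-2 polynomial gives T(t) = -2t² - 6t - 6.
The coefficient of t³ is 0.

0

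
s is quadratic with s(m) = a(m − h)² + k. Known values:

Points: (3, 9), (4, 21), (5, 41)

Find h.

First differences 12, 20; second difference 8 = 2a, so a = 4.
Expanding, the m-coefficient is −2ah = -8h; matching it to the data gives h = 2, and then k = 5.
So s(m) = 4(m − 2)² + 5.
Hence h = 2.

2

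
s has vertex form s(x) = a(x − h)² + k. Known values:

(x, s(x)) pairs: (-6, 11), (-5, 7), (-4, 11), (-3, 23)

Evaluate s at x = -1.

First differences -4, 4, 12; second difference 8 = 2a, so a = 4.
Expanding, the x-coefficient is −2ah = -8h; matching it to the data gives h = -5, and then k = 7.
So s(x) = 4(x + 5)² + 7.
s(-1) = 4·4² + 7 = 71.

71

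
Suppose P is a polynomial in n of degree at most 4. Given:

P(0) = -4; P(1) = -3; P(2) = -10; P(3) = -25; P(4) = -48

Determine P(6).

-118

Write P(n) = an^4 + bn³ + cn² + dn + e; the 5 given values yield a linear system in the 5 coefficients.
Solving, the top 2 coefficients vanish, and P(n) = -4n² + 5n - 4.
Then P(6) = -118.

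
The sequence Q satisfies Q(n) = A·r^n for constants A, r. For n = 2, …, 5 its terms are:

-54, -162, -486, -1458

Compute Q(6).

Consecutive ratio: -162/(-54) = 3, and -486/(-162) = 3, so r = 3.
Then A·3^2 = -54 gives A = -6, and Q(n) = -6·3^n.
Q(6) = -6·3^6 = -4374.

-4374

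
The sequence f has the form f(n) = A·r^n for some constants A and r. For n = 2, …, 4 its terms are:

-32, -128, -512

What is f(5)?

-2048

Consecutive ratio: -128/(-32) = 4, and -512/(-128) = 4, so r = 4.
Then A·4^2 = -32 gives A = -2, and f(n) = -2·4^n.
f(5) = -2·4^5 = -2048.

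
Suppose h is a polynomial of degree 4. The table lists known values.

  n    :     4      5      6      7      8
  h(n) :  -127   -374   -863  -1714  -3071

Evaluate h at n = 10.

Write h(n) = an^4 + bn³ + cn² + dn + e; the 5 given values yield a linear system in the 5 coefficients.
Solving, h(n) = -n^4 + 2n³ + 1.
Then h(10) = -7999.

-7999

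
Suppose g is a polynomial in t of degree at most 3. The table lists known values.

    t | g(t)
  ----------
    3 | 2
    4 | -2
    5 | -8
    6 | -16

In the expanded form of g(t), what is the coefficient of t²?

First differences: -4, -6, -8. Second differences: -2, -2.
Level-2 differences are constant, so g has degree 2.
Fitting a degree-2 polynomial gives g(t) = -t² + 3t + 2.
The coefficient of t² is -1.

-1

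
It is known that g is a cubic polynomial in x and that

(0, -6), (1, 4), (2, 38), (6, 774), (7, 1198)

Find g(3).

Write g(x) = ax³ + bx² + cx + d; the 5 given values yield a linear system in the 4 coefficients.
Solving, g(x) = 3x³ + 3x² + 4x - 6.
Then g(3) = 114.

114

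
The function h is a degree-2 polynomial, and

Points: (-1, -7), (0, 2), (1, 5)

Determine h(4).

Write h(k) = ak² + bk + c; the 3 given values yield a linear system in the 3 coefficients.
Solving, h(k) = -3k² + 6k + 2.
Then h(4) = -22.

-22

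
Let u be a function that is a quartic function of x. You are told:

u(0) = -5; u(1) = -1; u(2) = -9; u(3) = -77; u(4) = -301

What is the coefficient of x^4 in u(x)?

Write u(x) = ax^4 + bx³ + cx² + dx + e; the 5 given values yield a linear system in the 5 coefficients.
Solving, u(x) = -2x^4 + 4x³ - 4x² + 6x - 5.
The coefficient of x^4 is -2.

-2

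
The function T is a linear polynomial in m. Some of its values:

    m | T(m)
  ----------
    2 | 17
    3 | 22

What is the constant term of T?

7

Write T(m) = am + b; the 2 given values yield a linear system in the 2 coefficients.
Solving, T(m) = 5m + 7.
The constant term is T(0) = 7.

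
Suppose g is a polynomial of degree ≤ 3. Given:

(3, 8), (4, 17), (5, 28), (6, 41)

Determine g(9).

92

First differences: 9, 11, 13. Second differences: 2, 2.
Level-2 differences are constant, so g has degree 2.
Fitting a degree-2 polynomial gives g(x) = x² + 2x - 7.
Then g(9) = 92.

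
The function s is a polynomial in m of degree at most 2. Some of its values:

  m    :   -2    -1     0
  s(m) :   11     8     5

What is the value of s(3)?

-4

Write s(m) = am² + bm + c; the 3 given values yield a linear system in the 3 coefficients.
Solving, the leading coefficient vanishes, and s(m) = -3m + 5.
Then s(3) = -4.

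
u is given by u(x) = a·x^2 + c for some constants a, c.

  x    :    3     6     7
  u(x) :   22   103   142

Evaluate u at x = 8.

From u(3) = 22 and u(6) = 103: 9a + c = 22 and 36a + c = 103.
Subtracting: 27a = 81, so a = 3; then c = 22 − 3·9 = -5.
So u(x) = 3x² − 5, and u(8) = 187.

187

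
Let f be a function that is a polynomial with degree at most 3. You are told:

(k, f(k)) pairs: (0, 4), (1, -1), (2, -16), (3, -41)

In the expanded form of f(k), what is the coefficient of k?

0

First differences: -5, -15, -25. Second differences: -10, -10.
Level-2 differences are constant, so f has degree 2.
Fitting a degree-2 polynomial gives f(k) = -5k² + 4.
The coefficient of k is 0.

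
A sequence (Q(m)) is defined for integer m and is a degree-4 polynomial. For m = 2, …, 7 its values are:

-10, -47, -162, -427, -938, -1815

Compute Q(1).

First differences: -37, -115, -265, -511, -877. Second differences: -78, -150, -246, -366. Third differences: -72, -96, -120. Fourth differences: -24, -24.
Level-4 differences are constant, so Q has degree 4.
Fitting a degree-4 polynomial gives Q(m) = -m^4 + 2m³ - 2m² - 2.
Then Q(1) = -3.

-3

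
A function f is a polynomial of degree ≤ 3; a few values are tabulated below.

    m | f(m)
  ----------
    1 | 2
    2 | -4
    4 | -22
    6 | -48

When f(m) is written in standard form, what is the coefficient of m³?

0

Write f(m) = am³ + bm² + cm + d; the 4 given values yield a linear system in the 4 coefficients.
Solving, the leading coefficient vanishes, and f(m) = -m² - 3m + 6.
The coefficient of m³ is 0.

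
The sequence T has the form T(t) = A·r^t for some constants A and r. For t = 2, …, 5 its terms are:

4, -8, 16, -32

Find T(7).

-128

Consecutive ratio: -8/4 = -2, and 16/(-8) = -2, so r = -2.
Then A·(-2)^2 = 4 gives A = 1, and T(t) = 1·(-2)^t.
T(7) = 1·(-2)^7 = -128.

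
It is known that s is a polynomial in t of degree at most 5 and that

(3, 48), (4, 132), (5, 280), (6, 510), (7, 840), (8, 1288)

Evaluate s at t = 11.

First differences: 84, 148, 230, 330, 448. Second differences: 64, 82, 100, 118. Third differences: 18, 18, 18.
Level-3 differences are constant, so s has degree 3.
Fitting a degree-3 polynomial gives s(t) = 3t³ - 4t² + t.
Then s(11) = 3520.

3520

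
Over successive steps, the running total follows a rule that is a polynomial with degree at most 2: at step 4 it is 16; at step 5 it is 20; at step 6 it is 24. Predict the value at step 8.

32

Write the value at m as u(m).
Write u(m) = am² + bm + c; the 3 given values yield a linear system in the 3 coefficients.
Solving, the leading coefficient vanishes, and u(m) = 4m.
Then u(8) = 32.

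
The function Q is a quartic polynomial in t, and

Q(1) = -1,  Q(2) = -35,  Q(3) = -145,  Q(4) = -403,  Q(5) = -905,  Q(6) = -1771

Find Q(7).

First differences: -34, -110, -258, -502, -866. Second differences: -76, -148, -244, -364. Third differences: -72, -96, -120. Fourth differences: -24, -24.
Level-4 differences are constant, so Q has degree 4.
Fitting a degree-4 polynomial gives Q(t) = -t^4 - 2t³ - t² - 2t + 5.
Then Q(7) = -3145.

-3145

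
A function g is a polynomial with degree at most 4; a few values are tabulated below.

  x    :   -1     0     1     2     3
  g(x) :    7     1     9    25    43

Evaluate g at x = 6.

First differences: -6, 8, 16, 18. Second differences: 14, 8, 2. Third differences: -6, -6.
Level-3 differences are constant, so g has degree 3.
Fitting a degree-3 polynomial gives g(x) = -x³ + 7x² + 2x + 1.
Then g(6) = 49.

49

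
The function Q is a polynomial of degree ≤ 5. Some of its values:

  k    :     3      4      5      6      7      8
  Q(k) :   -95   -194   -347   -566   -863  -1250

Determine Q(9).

-1739

Write Q(k) = ak^5 + bk^4 + ck³ + dk² + ek + p; the 6 given values yield a linear system in the 6 coefficients.
Solving, the top 2 coefficients vanish, and Q(k) = -2k³ - 3k² - 4k - 2.
Then Q(9) = -1739.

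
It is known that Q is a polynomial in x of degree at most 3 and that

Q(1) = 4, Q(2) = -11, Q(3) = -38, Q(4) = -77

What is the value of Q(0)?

7

Write Q(x) = ax³ + bx² + cx + d; the 4 given values yield a linear system in the 4 coefficients.
Solving, the leading coefficient vanishes, and Q(x) = -6x² + 3x + 7.
Then Q(0) = 7.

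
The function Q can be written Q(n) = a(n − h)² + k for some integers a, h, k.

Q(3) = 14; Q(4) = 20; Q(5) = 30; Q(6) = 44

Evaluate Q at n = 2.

First differences 6, 10, 14; second difference 4 = 2a, so a = 2.
Expanding, the n-coefficient is −2ah = -4h; matching it to the data gives h = 2, and then k = 12.
So Q(n) = 2(n − 2)² + 12.
Q(2) = 2·0² + 12 = 12.

12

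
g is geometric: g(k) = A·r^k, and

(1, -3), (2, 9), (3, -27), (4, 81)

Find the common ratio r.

Consecutive ratio: 9/(-3) = -3, and -27/9 = -3, so r = -3.
Then A·(-3)^1 = -3 gives A = 1, and g(k) = 1·(-3)^k.

-3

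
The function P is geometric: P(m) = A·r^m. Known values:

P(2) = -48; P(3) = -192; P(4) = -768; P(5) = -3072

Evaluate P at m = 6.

-12288

Consecutive ratio: -192/(-48) = 4, and -768/(-192) = 4, so r = 4.
Then A·4^2 = -48 gives A = -3, and P(m) = -3·4^m.
P(6) = -3·4^6 = -12288.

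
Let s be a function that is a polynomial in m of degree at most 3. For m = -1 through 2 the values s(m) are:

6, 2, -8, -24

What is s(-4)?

-18

First differences: -4, -10, -16. Second differences: -6, -6.
Level-2 differences are constant, so s has degree 2.
Fitting a degree-2 polynomial gives s(m) = -3m² - 7m + 2.
Then s(-4) = -18.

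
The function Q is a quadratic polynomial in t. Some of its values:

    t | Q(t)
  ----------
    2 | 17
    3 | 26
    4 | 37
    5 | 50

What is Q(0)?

5

Write Q(t) = at² + bt + c; the 4 given values yield a linear system in the 3 coefficients.
Solving, Q(t) = t² + 4t + 5.
The constant term is Q(0) = 5.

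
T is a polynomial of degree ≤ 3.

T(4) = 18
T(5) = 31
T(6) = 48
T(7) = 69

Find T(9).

First differences: 13, 17, 21. Second differences: 4, 4.
Level-2 differences are constant, so T has degree 2.
Fitting a degree-2 polynomial gives T(t) = 2t² - 5t + 6.
Then T(9) = 123.

123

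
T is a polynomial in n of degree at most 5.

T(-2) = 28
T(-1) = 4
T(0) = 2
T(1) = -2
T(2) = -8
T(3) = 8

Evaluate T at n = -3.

Write T(n) = an^5 + bn^4 + cn³ + dn² + en + p; the 6 given values yield a linear system in the 6 coefficients.
Solving, the leading coefficient vanishes, and T(n) = n^4 - 2n³ - 2n² - n + 2.
Then T(-3) = 122.

122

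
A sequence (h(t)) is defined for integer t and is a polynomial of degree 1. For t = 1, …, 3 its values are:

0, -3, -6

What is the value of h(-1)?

First differences: -3, -3.
Level-1 differences are constant, so h has degree 1.
Fitting a degree-1 polynomial gives h(t) = -3t + 3.
Then h(-1) = 6.

6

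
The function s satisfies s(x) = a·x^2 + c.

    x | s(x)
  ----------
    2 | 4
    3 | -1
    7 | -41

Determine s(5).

From s(2) = 4 and s(3) = -1: 4a + c = 4 and 9a + c = -1.
Subtracting: 5a = -5, so a = -1; then c = 4 − (-1)·4 = 8.
So s(x) = -1x² + 8, and s(5) = -17.

-17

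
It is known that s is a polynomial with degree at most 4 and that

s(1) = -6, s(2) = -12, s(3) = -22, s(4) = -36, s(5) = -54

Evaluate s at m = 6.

Write s(m) = am^4 + bm³ + cm² + dm + e; the 5 given values yield a linear system in the 5 coefficients.
Solving, the top 2 coefficients vanish, and s(m) = -2m² - 4.
Then s(6) = -76.

-76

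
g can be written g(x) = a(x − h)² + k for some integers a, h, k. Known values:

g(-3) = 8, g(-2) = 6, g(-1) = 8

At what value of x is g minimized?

-2

First differences -2, 2; second difference 4 = 2a, so a = 2.
Expanding, the x-coefficient is −2ah = -4h; matching it to the data gives h = -2, and then k = 6.
So g(x) = 2(x + 2)² + 6.
Hence h = -2.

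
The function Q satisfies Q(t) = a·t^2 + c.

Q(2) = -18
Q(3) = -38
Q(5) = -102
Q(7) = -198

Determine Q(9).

-326

From Q(2) = -18 and Q(3) = -38: 4a + c = -18 and 9a + c = -38.
Subtracting: 5a = -20, so a = -4; then c = -18 − (-4)·4 = -2.
So Q(t) = -4t² − 2, and Q(9) = -326.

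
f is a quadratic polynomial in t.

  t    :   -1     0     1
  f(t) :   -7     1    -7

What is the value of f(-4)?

Write f(t) = at² + bt + c; the 3 given values yield a linear system in the 3 coefficients.
Solving, f(t) = -8t² + 1.
Then f(-4) = -127.

-127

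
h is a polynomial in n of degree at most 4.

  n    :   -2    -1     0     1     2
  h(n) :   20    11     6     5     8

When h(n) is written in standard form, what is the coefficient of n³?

First differences: -9, -5, -1, 3. Second differences: 4, 4, 4.
Level-2 differences are constant, so h has degree 2.
Fitting a degree-2 polynomial gives h(n) = 2n² - 3n + 6.
The coefficient of n³ is 0.

0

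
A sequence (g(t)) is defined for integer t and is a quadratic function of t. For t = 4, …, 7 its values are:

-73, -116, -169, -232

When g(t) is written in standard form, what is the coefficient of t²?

-5

First differences: -43, -53, -63. Second differences: -10, -10.
Level-2 differences are constant, so g has degree 2.
Fitting a degree-2 polynomial gives g(t) = -5t² + 2t - 1.
The coefficient of t² is -5.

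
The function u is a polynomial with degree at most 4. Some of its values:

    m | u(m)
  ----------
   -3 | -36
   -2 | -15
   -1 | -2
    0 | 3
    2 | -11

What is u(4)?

-57

Write u(m) = am^4 + bm³ + cm² + dm + e; the 5 given values yield a linear system in the 5 coefficients.
Solving, the top 2 coefficients vanish, and u(m) = -4m² + m + 3.
Then u(4) = -57.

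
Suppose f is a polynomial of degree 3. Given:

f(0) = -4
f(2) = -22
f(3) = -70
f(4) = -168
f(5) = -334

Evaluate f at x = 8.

Write f(x) = ax³ + bx² + cx + d; the 5 given values yield a linear system in the 4 coefficients.
Solving, f(x) = -3x³ + 2x² - x - 4.
Then f(8) = -1420.

-1420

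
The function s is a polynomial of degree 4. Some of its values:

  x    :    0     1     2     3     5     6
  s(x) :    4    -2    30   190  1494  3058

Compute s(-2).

Write s(x) = ax^4 + bx³ + cx² + dx + e; the 6 given values yield a linear system in the 5 coefficients.
Solving, s(x) = 2x^4 + 3x³ - 4x² - 7x + 4.
Then s(-2) = 10.

10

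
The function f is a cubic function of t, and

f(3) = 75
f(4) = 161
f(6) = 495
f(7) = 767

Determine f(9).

Write f(t) = at³ + bt² + ct + d; the 4 given values yield a linear system in the 4 coefficients.
Solving, f(t) = 2t³ + t² + 5t - 3.
Then f(9) = 1581.

1581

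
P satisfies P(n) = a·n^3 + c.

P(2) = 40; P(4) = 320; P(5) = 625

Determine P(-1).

-5

From P(2) = 40 and P(4) = 320: 8a + c = 40 and 64a + c = 320.
Subtracting: 56a = 280, so a = 5; then c = 40 − 5·8 = 0.
So P(n) = 5n³ + 0, and P(-1) = -5.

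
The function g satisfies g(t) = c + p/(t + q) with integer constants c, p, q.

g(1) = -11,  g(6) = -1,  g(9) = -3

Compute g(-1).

-8

(g(t) − c)(t + q) = p for each data point; the three points give a linear system in c and q, then p follows.
Solving: c = -5, q = -3, p = 12, so g(t) = -5 + 12/(t − 3).
Then g(-1) = -5 + 12/(-4) = -8.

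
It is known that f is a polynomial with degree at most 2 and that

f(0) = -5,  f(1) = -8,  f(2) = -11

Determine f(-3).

Write f(n) = an² + bn + c; the 3 given values yield a linear system in the 3 coefficients.
Solving, the leading coefficient vanishes, and f(n) = -3n - 5.
Then f(-3) = 4.

4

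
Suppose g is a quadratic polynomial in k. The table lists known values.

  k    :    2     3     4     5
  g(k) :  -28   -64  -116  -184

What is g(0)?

Write g(k) = ak² + bk + c; the 4 given values yield a linear system in the 3 coefficients.
Solving, g(k) = -8k² + 4k - 4.
The constant term is g(0) = -4.

-4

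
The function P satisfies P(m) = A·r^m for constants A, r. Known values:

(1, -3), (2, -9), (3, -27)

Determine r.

Consecutive ratio: -9/(-3) = 3, and -27/(-9) = 3, so r = 3.
Then A·3^1 = -3 gives A = -1, and P(m) = -1·3^m.

3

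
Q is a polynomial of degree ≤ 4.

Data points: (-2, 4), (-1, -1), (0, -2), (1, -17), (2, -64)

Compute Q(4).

First differences: -5, -1, -15, -47. Second differences: 4, -14, -32. Third differences: -18, -18.
Level-3 differences are constant, so Q has degree 3.
Fitting a degree-3 polynomial gives Q(t) = -3t³ - 7t² - 5t - 2.
Then Q(4) = -326.

-326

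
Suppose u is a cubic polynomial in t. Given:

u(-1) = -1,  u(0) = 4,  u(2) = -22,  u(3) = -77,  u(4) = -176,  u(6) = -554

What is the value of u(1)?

1

Write u(t) = at³ + bt² + ct + d; the 6 given values yield a linear system in the 4 coefficients.
Solving, u(t) = -2t³ - 4t² + 3t + 4.
Then u(1) = 1.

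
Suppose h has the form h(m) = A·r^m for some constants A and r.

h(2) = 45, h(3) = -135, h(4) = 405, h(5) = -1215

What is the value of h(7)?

-10935

Consecutive ratio: -135/45 = -3, and 405/(-135) = -3, so r = -3.
Then A·(-3)^2 = 45 gives A = 5, and h(m) = 5·(-3)^m.
h(7) = 5·(-3)^7 = -10935.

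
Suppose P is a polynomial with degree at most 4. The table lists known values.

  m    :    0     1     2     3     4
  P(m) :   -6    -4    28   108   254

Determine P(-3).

-12

First differences: 2, 32, 80, 146. Second differences: 30, 48, 66. Third differences: 18, 18.
Level-3 differences are constant, so P has degree 3.
Fitting a degree-3 polynomial gives P(m) = 3m³ + 6m² - 7m - 6.
Then P(-3) = -12.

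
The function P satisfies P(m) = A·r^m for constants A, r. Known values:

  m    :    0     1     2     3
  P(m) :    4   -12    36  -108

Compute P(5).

Consecutive ratio: -12/4 = -3, and 36/(-12) = -3, so r = -3.
Then A·(-3)^0 = 4 gives A = 4, and P(m) = 4·(-3)^m.
P(5) = 4·(-3)^5 = -972.

-972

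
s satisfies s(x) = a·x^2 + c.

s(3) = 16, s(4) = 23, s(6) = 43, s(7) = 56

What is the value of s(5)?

32

From s(3) = 16 and s(4) = 23: 9a + c = 16 and 16a + c = 23.
Subtracting: 7a = 7, so a = 1; then c = 16 − 1·9 = 7.
So s(x) = 1x² + 7, and s(5) = 32.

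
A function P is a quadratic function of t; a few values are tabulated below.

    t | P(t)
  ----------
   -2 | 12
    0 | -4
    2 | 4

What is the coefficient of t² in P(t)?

3

Write P(t) = at² + bt + c; the 3 given values yield a linear system in the 3 coefficients.
Solving, P(t) = 3t² - 2t - 4.
The coefficient of t² is 3.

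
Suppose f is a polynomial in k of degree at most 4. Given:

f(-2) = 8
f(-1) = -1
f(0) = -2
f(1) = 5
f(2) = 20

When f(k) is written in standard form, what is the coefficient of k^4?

First differences: -9, -1, 7, 15. Second differences: 8, 8, 8.
Level-2 differences are constant, so f has degree 2.
Fitting a degree-2 polynomial gives f(k) = 4k² + 3k - 2.
The coefficient of k^4 is 0.

0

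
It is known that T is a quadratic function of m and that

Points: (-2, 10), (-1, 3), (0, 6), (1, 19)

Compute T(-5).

First differences: -7, 3, 13. Second differences: 10, 10.
Level-2 differences are constant, so T has degree 2.
Fitting a degree-2 polynomial gives T(m) = 5m² + 8m + 6.
Then T(-5) = 91.

91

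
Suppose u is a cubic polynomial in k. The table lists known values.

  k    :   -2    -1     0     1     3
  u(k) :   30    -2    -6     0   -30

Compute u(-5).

Write u(k) = ak³ + bk² + ck + d; the 5 given values yield a linear system in the 4 coefficients.
Solving, u(k) = -3k³ + 5k² + 4k - 6.
Then u(-5) = 474.

474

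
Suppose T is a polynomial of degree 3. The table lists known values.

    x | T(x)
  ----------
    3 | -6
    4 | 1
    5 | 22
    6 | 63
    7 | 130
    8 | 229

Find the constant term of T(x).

First differences: 7, 21, 41, 67, 99. Second differences: 14, 20, 26, 32. Third differences: 6, 6, 6.
Level-3 differences are constant, so T has degree 3.
Fitting a degree-3 polynomial gives T(x) = x³ - 5x² + 5x - 3.
The constant term is T(0) = -3.

-3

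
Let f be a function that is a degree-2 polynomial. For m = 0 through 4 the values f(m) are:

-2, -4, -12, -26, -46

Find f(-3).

First differences: -2, -8, -14, -20. Second differences: -6, -6, -6.
Level-2 differences are constant, so f has degree 2.
Fitting a degree-2 polynomial gives f(m) = -3m² + m - 2.
Then f(-3) = -32.

-32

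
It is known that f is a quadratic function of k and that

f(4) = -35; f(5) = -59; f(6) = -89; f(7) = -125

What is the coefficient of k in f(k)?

3

Write f(k) = ak² + bk + c; the 4 given values yield a linear system in the 3 coefficients.
Solving, f(k) = -3k² + 3k + 1.
The coefficient of k is 3.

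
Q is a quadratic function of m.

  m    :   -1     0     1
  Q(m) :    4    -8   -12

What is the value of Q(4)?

24

Write Q(m) = am² + bm + c; the 3 given values yield a linear system in the 3 coefficients.
Solving, Q(m) = 4m² - 8m - 8.
Then Q(4) = 24.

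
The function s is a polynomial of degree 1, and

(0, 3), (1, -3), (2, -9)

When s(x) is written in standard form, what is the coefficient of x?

Write s(x) = ax + b; the 3 given values yield a linear system in the 2 coefficients.
Solving, s(x) = -6x + 3.
The coefficient of x is -6.

-6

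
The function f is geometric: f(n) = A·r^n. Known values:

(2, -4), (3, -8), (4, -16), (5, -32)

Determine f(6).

Consecutive ratio: -8/(-4) = 2, and -16/(-8) = 2, so r = 2.
Then A·2^2 = -4 gives A = -1, and f(n) = -1·2^n.
f(6) = -1·2^6 = -64.

-64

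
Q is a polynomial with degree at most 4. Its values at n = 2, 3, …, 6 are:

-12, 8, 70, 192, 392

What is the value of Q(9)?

1640

Write Q(n) = an^4 + bn³ + cn² + dn + e; the 5 given values yield a linear system in the 5 coefficients.
Solving, the leading coefficient vanishes, and Q(n) = 3n³ - 6n² - 7n + 2.
Then Q(9) = 1640.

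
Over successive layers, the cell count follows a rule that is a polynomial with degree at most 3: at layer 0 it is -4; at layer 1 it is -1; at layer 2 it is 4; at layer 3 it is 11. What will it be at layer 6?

Write the value at k as f(k).
First differences: 3, 5, 7. Second differences: 2, 2.
Level-2 differences are constant, so f has degree 2.
Fitting a degree-2 polynomial gives f(k) = k² + 2k - 4.
Then f(6) = 44.

44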